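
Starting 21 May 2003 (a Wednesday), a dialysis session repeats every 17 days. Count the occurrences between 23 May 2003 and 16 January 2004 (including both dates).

14

Occurrences land 17·i days after 21 May 2003 for i = 0, 1, 2, …
23 May 2003 is 2 days after the start; 2 ÷ 17 = 0 remainder 2; since the remainder is 2, round up to i = 1. First occurrence in the window: #2 on 7 June 2003 (1×17 = 17 days in).
16 January 2004 is 240 days after the start; 240 ÷ 17 = 14 remainder 2. Last occurrence in the window: #15 on 14 January 2004.
Occurrences #2 through #15: 14 in total.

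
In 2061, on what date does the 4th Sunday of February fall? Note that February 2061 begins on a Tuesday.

2061-02-27

February 2061 begins on a Tuesday, so the first Sunday is February 6 (5 days later).
The 4th Sunday is 3 weeks later: 6 + 21 = 27.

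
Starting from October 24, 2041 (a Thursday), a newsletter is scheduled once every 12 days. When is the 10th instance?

February 9, 2042

The 10th occurrence is 9 intervals after the first: 9 × 12 = 108 days after October 24, 2041.
October has 31 days — 7 days to the end of October leaves 101.
November has 30 days (71 left).
December has 31 days (40 left).
January has 31 days (9 left).
9 days into February → February 9, 2042.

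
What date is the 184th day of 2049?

3 July 2049

January has 31 days (184 − 31 = 153 remain).
February has 28 days (153 − 28 = 125 remain).
March has 31 days (125 − 31 = 94 remain).
April has 30 days (94 − 30 = 64 remain).
May has 31 days (64 − 31 = 33 remain).
June has 30 days (33 − 30 = 3 remain).
3 into July → July 3.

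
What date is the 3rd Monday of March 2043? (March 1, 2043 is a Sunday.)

March 2043 begins on a Sunday, so the first Monday is March 2 (1 day later).
The 3rd Monday is 2 weeks later: 2 + 14 = 16.

16 March 2043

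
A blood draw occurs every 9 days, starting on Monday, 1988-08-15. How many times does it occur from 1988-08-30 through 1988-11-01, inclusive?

7

Occurrences land 9·i days after 1988-08-15 for i = 0, 1, 2, …
1988-08-30 is 15 days after the start; 15 ÷ 9 = 1 remainder 6; since the remainder is 6, round up to i = 2. First occurrence in the window: #3 on 1988-09-02 (2×9 = 18 days in).
1988-11-01 is 78 days after the start; 78 ÷ 9 = 8 remainder 6. Last occurrence in the window: #9 on 1988-10-26.
Occurrences #3 through #9: 7 in total.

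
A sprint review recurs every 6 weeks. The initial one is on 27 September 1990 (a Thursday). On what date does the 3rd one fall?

20 December 1990

The 3rd occurrence is 2 intervals after the first: 2 × 42 = 84 days after 27 September 1990.
September has 30 days — 3 days to the end of September leaves 81.
October has 31 days (50 left).
November has 30 days (20 left).
20 days into December → 20 December 1990.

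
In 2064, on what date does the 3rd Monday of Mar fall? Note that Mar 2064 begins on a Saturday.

Mar 17, 2064

Mar 2064 begins on a Saturday, so the first Monday is Mar 3 (2 days later).
The 3rd Monday is 2 weeks later: 3 + 14 = 17.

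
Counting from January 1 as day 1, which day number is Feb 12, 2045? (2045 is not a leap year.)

Days in months before Feb: 31 = 31.
Plus 12 days into Feb → day 43.

43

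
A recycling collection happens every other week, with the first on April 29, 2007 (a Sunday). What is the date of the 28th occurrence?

The 28th occurrence is 27 intervals after the first: 27 × 14 = 378 days after April 29, 2007.
April has 30 days — 1 day to the end of April leaves 377.
May has 31 days (346 left).
June has 30 days (316 left).
July has 31 days (285 left).
August has 31 days (254 left).
September has 30 days (224 left).
October has 31 days (193 left).
November has 30 days (163 left).
December has 31 days (132 left).
January has 31 days (101 left).
February has 29 days (72 left).
March has 31 days (41 left).
April has 30 days (11 left).
11 days into May → May 11, 2008.

May 11, 2008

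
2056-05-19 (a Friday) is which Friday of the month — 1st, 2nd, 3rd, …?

3rd

Day 19 falls in week ⌈19/7⌉ of the month.
Days 1–7 hold the 1st Friday, 8–14 the 2nd, 15–21 the 3rd, 22–28 the 4th, 29–31 the 5th.
19 is in the range for the 3rd.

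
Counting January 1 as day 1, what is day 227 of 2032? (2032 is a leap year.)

Jan has 31 days (227 − 31 = 196 remain).
Feb has 29 days (196 − 29 = 167 remain).
Mar has 31 days (167 − 31 = 136 remain).
Apr has 30 days (136 − 30 = 106 remain).
May has 31 days (106 − 31 = 75 remain).
Jun has 30 days (75 − 30 = 45 remain).
Jul has 31 days (45 − 31 = 14 remain).
14 into Aug → Aug 14.

Aug 14, 2032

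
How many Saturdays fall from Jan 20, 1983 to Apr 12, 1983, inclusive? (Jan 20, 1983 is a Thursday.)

Jan 20, 1983 is a Thursday; the first Saturday on or after it is Jan 22, 1983 (2 days later).
From Jan 22, 1983 to Apr 12, 1983: 9 + 28 + 31 + 12 = 80 days (rest of Jan, Feb, Mar, Apr).
80 ÷ 7 = 11 full weeks with remainder 3, so 11 more Saturdays after the first → 12.

12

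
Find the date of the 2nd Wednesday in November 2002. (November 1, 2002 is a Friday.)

November 13, 2002

November 2002 begins on a Friday, so the first Wednesday is November 6 (5 days later).
The 2nd Wednesday is 1 weeks later: 6 + 7 = 13.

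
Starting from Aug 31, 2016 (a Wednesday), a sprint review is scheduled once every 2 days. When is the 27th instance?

Oct 22, 2016

The 27th occurrence is 26 intervals after the first: 26 × 2 = 52 days after Aug 31, 2016.
Aug has 31 days — 0 days to the end of Aug leaves 52.
Sep has 30 days (22 left).
22 days into Oct → Oct 22, 2016.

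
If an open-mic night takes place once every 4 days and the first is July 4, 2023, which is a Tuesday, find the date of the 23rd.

September 30, 2023

The 23rd occurrence is 22 intervals after the first: 22 × 4 = 88 days after July 4, 2023.
July has 31 days — 27 days to the end of July leaves 61.
August has 31 days (30 left).
30 days into September → September 30, 2023.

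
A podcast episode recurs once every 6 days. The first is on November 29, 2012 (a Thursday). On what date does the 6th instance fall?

December 29, 2012

The 6th occurrence is 5 intervals after the first: 5 × 6 = 30 days after November 29, 2012.
November has 30 days — 1 day to the end of November leaves 29.
29 days into December → December 29, 2012.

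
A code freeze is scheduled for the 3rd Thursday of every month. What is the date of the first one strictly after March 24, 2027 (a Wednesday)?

March 2027 starts on a Monday; its first Thursday is the 4th, so the 3rd Thursday is the 18th — March 18, 2027.
That is not after March 24, 2027, so look at April 2027.
April 2027 starts on a Thursday; its first Thursday is the 1st, so the 3rd Thursday is the 15th — April 15, 2027.

April 15, 2027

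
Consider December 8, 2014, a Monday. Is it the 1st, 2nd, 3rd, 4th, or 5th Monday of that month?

Day 8 falls in week ⌈8/7⌉ of the month.
Days 1–7 hold the 1st Monday, 8–14 the 2nd, 15–21 the 3rd, 22–28 the 4th, 29–31 the 5th.
8 is in the range for the 2nd.

2nd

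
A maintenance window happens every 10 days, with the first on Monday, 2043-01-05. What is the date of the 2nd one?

The 2nd occurrence is 1 interval after the first: 1 × 10 = 10 days after 2043-01-05.
10 days later is 2043-01-15.

2043-01-15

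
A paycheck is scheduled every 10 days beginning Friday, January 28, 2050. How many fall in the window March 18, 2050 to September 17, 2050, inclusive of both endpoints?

19

Occurrences land 10·i days after January 28, 2050 for i = 0, 1, 2, …
March 18, 2050 is 49 days after the start; 49 ÷ 10 = 4 remainder 9; since the remainder is 9, round up to i = 5. First occurrence in the window: #6 on March 19, 2050 (5×10 = 50 days in).
September 17, 2050 is 232 days after the start; 232 ÷ 10 = 23 remainder 2. Last occurrence in the window: #24 on September 15, 2050.
Occurrences #6 through #24: 19 in total.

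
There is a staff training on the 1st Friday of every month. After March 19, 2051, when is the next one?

April 7, 2051

March 2051 starts on a Wednesday, so its 1st Friday is March 3, 2051 (2 days in).
That is not after March 19, 2051, so look at April 2051.
April 2051 starts on a Saturday, so its 1st Friday is April 7, 2051 (6 days in).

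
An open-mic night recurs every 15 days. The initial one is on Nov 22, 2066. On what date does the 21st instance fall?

Sep 18, 2067

The 21st occurrence is 20 intervals after the first: 20 × 15 = 300 days after Nov 22, 2066.
Nov has 30 days — 8 days to the end of Nov leaves 292.
Dec has 31 days (261 left).
Jan has 31 days (230 left).
Feb has 28 days (202 left).
Mar has 31 days (171 left).
Apr has 30 days (141 left).
May has 31 days (110 left).
Jun has 30 days (80 left).
Jul has 31 days (49 left).
Aug has 31 days (18 left).
18 days into Sep → Sep 18, 2067.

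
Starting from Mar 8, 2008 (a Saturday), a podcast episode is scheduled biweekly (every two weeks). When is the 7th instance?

May 31, 2008

The 7th occurrence is 6 intervals after the first: 6 × 14 = 84 days after Mar 8, 2008.
Mar has 31 days — 23 days to the end of Mar leaves 61.
Apr has 30 days (31 left).
31 days into May → May 31, 2008.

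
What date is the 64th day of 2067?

January has 31 days (64 − 31 = 33 remain).
February has 28 days (33 − 28 = 5 remain).
5 into March → March 5.

March 5, 2067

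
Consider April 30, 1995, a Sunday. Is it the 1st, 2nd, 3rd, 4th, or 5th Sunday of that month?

Day 30 falls in week ⌈30/7⌉ of the month.
Days 1–7 hold the 1st Sunday, 8–14 the 2nd, 15–21 the 3rd, 22–28 the 4th, 29–31 the 5th.
30 is in the range for the 5th.

5th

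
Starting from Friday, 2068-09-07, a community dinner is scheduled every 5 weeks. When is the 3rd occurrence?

The 3rd occurrence is 2 intervals after the first: 2 × 35 = 70 days after 2068-09-07.
September has 30 days — 23 days to the end of September leaves 47.
October has 31 days (16 left).
16 days into November → 2068-11-16.

2068-11-16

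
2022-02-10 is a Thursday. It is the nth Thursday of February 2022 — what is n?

2nd

Day 10 falls in week ⌈10/7⌉ of the month.
Days 1–7 hold the 1st Thursday, 8–14 the 2nd, 15–21 the 3rd, 22–28 the 4th, 29–31 the 5th.
10 is in the range for the 2nd.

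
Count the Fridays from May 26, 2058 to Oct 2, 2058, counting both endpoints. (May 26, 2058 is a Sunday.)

May 26, 2058 is a Sunday; the first Friday on or after it is May 31, 2058 (5 days later).
From May 31, 2058 to Oct 2, 2058: 0 + 30 + 31 + 31 + 30 + 2 = 124 days (rest of May, Jun, Jul, Aug, Sep, Oct).
124 ÷ 7 = 17 full weeks with remainder 5, so 17 more Fridays after the first → 18.

18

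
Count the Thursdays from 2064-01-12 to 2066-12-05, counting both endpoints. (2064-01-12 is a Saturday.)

2064-01-12 is a Saturday; the first Thursday on or after it is 2064-01-17 (5 days later).
From 2064-01-17 to 2066-12-05: 349 + 365 + 339 = 1053 days (rest of 2064, 2065, to 2066-12-05 in 2066).
1053 ÷ 7 = 150 full weeks with remainder 3, so 150 more Thursdays after the first → 151.

151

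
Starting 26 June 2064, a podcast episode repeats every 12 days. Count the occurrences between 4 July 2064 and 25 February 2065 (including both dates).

20

Occurrences land 12·i days after 26 June 2064 for i = 0, 1, 2, …
4 July 2064 is 8 days after the start; 8 ÷ 12 = 0 remainder 8; since the remainder is 8, round up to i = 1. First occurrence in the window: #2 on 8 July 2064 (1×12 = 12 days in).
25 February 2065 is 244 days after the start; 244 ÷ 12 = 20 remainder 4. Last occurrence in the window: #21 on 21 February 2065.
Occurrences #2 through #21: 20 in total.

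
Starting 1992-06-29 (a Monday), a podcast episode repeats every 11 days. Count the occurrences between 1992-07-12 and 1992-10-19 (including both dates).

9

Occurrences land 11·i days after 1992-06-29 for i = 0, 1, 2, …
1992-07-12 is 13 days after the start; 13 ÷ 11 = 1 remainder 2; since the remainder is 2, round up to i = 2. First occurrence in the window: #3 on 1992-07-21 (2×11 = 22 days in).
1992-10-19 is 112 days after the start; 112 ÷ 11 = 10 remainder 2. Last occurrence in the window: #11 on 1992-10-17.
Occurrences #3 through #11: 9 in total.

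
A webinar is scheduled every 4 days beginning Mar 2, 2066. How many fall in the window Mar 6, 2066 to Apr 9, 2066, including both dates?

Occurrences land 4·i days after Mar 2, 2066 for i = 0, 1, 2, …
Mar 6, 2066 is 4 days after the start; 4 ÷ 4 = 1 remainder 0. First occurrence in the window: #2 on Mar 6, 2066 (1×4 = 4 days in).
Apr 9, 2066 is 38 days after the start; 38 ÷ 4 = 9 remainder 2. Last occurrence in the window: #10 on Apr 7, 2066.
Occurrences #2 through #10: 9 in total.

9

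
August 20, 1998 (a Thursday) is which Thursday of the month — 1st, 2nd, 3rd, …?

Day 20 falls in week ⌈20/7⌉ of the month.
Days 1–7 hold the 1st Thursday, 8–14 the 2nd, 15–21 the 3rd, 22–28 the 4th, 29–31 the 5th.
20 is in the range for the 3rd.

3rd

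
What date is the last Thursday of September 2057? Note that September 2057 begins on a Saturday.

September 2057 begins on a Saturday, so the first Thursday is September 6 (5 days later).
September 2057 has 30 days. Adding weeks: 6, 13, 20, 27 — the last one ≤ 30 is the 27th.

September 27, 2057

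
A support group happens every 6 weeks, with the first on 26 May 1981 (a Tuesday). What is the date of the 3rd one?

18 August 1981

The 3rd occurrence is 2 intervals after the first: 2 × 42 = 84 days after 26 May 1981.
May has 31 days — 5 days to the end of May leaves 79.
June has 30 days (49 left).
July has 31 days (18 left).
18 days into August → 18 August 1981.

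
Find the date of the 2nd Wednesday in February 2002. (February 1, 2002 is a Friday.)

February 2002 begins on a Friday, so the first Wednesday is February 6 (5 days later).
The 2nd Wednesday is 1 weeks later: 6 + 7 = 13.

2002-02-13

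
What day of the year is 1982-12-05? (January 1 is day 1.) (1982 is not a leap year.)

339

Days in months before December: 31 + 28 + 31 + 30 + 31 + 30 + 31 + 31 + 30 + 31 + 30 = 334.
Plus 5 days into December → day 339.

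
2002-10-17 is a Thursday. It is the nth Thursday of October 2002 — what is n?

3rd

Day 17 falls in week ⌈17/7⌉ of the month.
Days 1–7 hold the 1st Thursday, 8–14 the 2nd, 15–21 the 3rd, 22–28 the 4th, 29–31 the 5th.
17 is in the range for the 3rd.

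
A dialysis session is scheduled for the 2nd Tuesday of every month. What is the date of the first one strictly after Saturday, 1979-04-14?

April 1979 starts on a Sunday; its first Tuesday is the 3rd, so the 2nd Tuesday is the 10th — 1979-04-10.
That is not after 1979-04-14, so look at May 1979.
May 1979 starts on a Tuesday; its first Tuesday is the 1st, so the 2nd Tuesday is the 8th — 1979-05-08.

1979-05-08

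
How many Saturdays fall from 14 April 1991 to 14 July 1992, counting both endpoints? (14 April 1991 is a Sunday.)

14 April 1991 is a Sunday; the first Saturday on or after it is 20 April 1991 (6 days later).
From 20 April 1991 to 14 July 1992: 255 + 196 = 451 days (rest of 1991, to 14 July 1992 in 1992).
451 ÷ 7 = 64 full weeks with remainder 3, so 64 more Saturdays after the first → 65.

65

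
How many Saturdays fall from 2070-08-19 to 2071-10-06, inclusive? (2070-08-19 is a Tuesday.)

59

2070-08-19 is a Tuesday; the first Saturday on or after it is 2070-08-23 (4 days later).
From 2070-08-23 to 2071-10-06: 130 + 279 = 409 days (rest of 2070, to 2071-10-06 in 2071).
409 ÷ 7 = 58 full weeks with remainder 3, so 58 more Saturdays after the first → 59.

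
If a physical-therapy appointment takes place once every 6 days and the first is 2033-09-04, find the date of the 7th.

2033-10-10

The 7th occurrence is 6 intervals after the first: 6 × 6 = 36 days after 2033-09-04.
September has 30 days — 26 days to the end of September leaves 10.
10 days into October → 2033-10-10.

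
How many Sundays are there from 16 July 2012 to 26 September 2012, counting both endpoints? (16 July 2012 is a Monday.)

10

16 July 2012 is a Monday; the first Sunday on or after it is 22 July 2012 (6 days later).
From 22 July 2012 to 26 September 2012: 9 + 31 + 26 = 66 days (rest of July, August, September).
66 ÷ 7 = 9 full weeks with remainder 3, so 9 more Sundays after the first → 10.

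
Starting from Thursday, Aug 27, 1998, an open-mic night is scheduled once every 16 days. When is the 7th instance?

Dec 1, 1998

The 7th occurrence is 6 intervals after the first: 6 × 16 = 96 days after Aug 27, 1998.
Aug has 31 days — 4 days to the end of Aug leaves 92.
Sep has 30 days (62 left).
Oct has 31 days (31 left).
Nov has 30 days (1 left).
1 day into Dec → Dec 1, 1998.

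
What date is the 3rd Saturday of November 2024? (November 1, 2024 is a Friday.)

16 November 2024

November 2024 begins on a Friday, so the first Saturday is November 2 (1 day later).
The 3rd Saturday is 2 weeks later: 2 + 14 = 16.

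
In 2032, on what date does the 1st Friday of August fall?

August 6, 2032

The first Friday of August 2032 is August 6.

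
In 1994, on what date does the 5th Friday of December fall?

The first Friday of December 1994 is December 2.
The 5th Friday is 4 weeks later: 2 + 28 = 30.

30 December 1994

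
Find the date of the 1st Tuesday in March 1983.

1983-03-01

March 1983 begins on a Tuesday, so the first Tuesday is March 1.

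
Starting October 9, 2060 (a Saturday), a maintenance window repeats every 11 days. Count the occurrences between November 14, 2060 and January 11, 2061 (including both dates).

5

Occurrences land 11·i days after October 9, 2060 for i = 0, 1, 2, …
November 14, 2060 is 36 days after the start; 36 ÷ 11 = 3 remainder 3; since the remainder is 3, round up to i = 4. First occurrence in the window: #5 on November 22, 2060 (4×11 = 44 days in).
January 11, 2061 is 94 days after the start; 94 ÷ 11 = 8 remainder 6. Last occurrence in the window: #9 on January 5, 2061.
Occurrences #5 through #9: 5 in total.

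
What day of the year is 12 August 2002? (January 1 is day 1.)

Days in months before August: 31 + 28 + 31 + 30 + 31 + 30 + 31 = 212.
Plus 12 days into August → day 224.

224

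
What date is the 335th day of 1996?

January has 31 days (335 − 31 = 304 remain).
February has 29 days (304 − 29 = 275 remain).
March has 31 days (275 − 31 = 244 remain).
April has 30 days (244 − 30 = 214 remain).
May has 31 days (214 − 31 = 183 remain).
June has 30 days (183 − 30 = 153 remain).
July has 31 days (153 − 31 = 122 remain).
August has 31 days (122 − 31 = 91 remain).
September has 30 days (91 − 30 = 61 remain).
October has 31 days (61 − 31 = 30 remain).
30 into November → November 30.

November 30, 1996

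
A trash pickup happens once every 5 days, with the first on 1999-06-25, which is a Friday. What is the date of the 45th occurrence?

2000-01-31

The 45th occurrence is 44 intervals after the first: 44 × 5 = 220 days after 1999-06-25.
June has 30 days — 5 days to the end of June leaves 215.
July has 31 days (184 left).
August has 31 days (153 left).
September has 30 days (123 left).
October has 31 days (92 left).
November has 30 days (62 left).
December has 31 days (31 left).
31 days into January → 2000-01-31.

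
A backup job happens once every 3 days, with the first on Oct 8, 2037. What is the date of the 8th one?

The 8th occurrence is 7 intervals after the first: 7 × 3 = 21 days after Oct 8, 2037.
21 days later is Oct 29, 2037.

Oct 29, 2037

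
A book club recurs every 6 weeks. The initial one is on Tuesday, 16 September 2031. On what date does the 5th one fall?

2 March 2032

The 5th occurrence is 4 intervals after the first: 4 × 42 = 168 days after 16 September 2031.
September has 30 days — 14 days to the end of September leaves 154.
October has 31 days (123 left).
November has 30 days (93 left).
December has 31 days (62 left).
January has 31 days (31 left).
February has 29 days (2 left).
2 days into March → 2 March 2032.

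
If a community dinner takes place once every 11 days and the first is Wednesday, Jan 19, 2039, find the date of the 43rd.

Apr 25, 2040

The 43rd occurrence is 42 intervals after the first: 42 × 11 = 462 days after Jan 19, 2039.
Jan has 31 days — 12 days to the end of Jan leaves 450.
From end of Jan to end of 2039 is 334 days (116 left).
Jan has 31 days (85 left).
Feb has 29 days (56 left).
Mar has 31 days (25 left).
25 days into Apr → Apr 25, 2040.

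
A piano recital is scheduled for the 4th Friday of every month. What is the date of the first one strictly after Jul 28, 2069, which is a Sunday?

Jul 2069 starts on a Monday; its first Friday is the 5th, so the 4th Friday is the 26th — Jul 26, 2069.
That is not after Jul 28, 2069, so look at Aug 2069.
Aug 2069 starts on a Thursday; its first Friday is the 2nd, so the 4th Friday is the 23rd — Aug 23, 2069.

Aug 23, 2069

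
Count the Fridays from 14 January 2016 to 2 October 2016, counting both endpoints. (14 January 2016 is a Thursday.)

38

14 January 2016 is a Thursday; the first Friday on or after it is 15 January 2016 (1 day later).
From 15 January 2016 to 2 October 2016: 16 + 29 + 31 + 30 + 31 + 30 + 31 + 31 + 30 + 2 = 261 days (rest of January, February, March, April, May, June, July, August, September, October).
261 ÷ 7 = 37 full weeks with remainder 2, so 37 more Fridays after the first → 38.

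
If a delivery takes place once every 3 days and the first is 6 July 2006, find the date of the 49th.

27 November 2006

The 49th occurrence is 48 intervals after the first: 48 × 3 = 144 days after 6 July 2006.
July has 31 days — 25 days to the end of July leaves 119.
August has 31 days (88 left).
September has 30 days (58 left).
October has 31 days (27 left).
27 days into November → 27 November 2006.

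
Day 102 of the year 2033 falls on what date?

Apr 12, 2033

Jan has 31 days (102 − 31 = 71 remain).
Feb has 28 days (71 − 28 = 43 remain).
Mar has 31 days (43 − 31 = 12 remain).
12 into Apr → Apr 12.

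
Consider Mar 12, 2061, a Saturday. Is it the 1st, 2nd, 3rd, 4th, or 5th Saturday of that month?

2nd

Day 12 falls in week ⌈12/7⌉ of the month.
Days 1–7 hold the 1st Saturday, 8–14 the 2nd, 15–21 the 3rd, 22–28 the 4th, 29–31 the 5th.
12 is in the range for the 2nd.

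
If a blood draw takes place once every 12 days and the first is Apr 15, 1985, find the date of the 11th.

Aug 13, 1985

The 11th occurrence is 10 intervals after the first: 10 × 12 = 120 days after Apr 15, 1985.
Apr has 30 days — 15 days to the end of Apr leaves 105.
May has 31 days (74 left).
Jun has 30 days (44 left).
Jul has 31 days (13 left).
13 days into Aug → Aug 13, 1985.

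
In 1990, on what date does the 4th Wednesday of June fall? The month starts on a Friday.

June 1990 begins on a Friday, so the first Wednesday is June 6 (5 days later).
The 4th Wednesday is 3 weeks later: 6 + 21 = 27.

June 27, 1990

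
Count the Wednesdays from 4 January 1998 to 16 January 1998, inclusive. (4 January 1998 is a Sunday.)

2

4 January 1998 is a Sunday; the first Wednesday on or after it is 7 January 1998 (3 days later).
From 7 January 1998 to 16 January 1998 is 16 − 7 = 9 days.
9 ÷ 7 = 1 full weeks with remainder 2, so 1 more Wednesdays after the first → 2.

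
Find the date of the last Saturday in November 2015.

November 28, 2015

November 2015 begins on a Sunday, so the first Saturday is November 7 (6 days later).
November 2015 has 30 days. Adding weeks: 7, 14, 21, 28 — the last one ≤ 30 is the 28th.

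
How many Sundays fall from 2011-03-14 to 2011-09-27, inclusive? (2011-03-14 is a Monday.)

28

2011-03-14 is a Monday; the first Sunday on or after it is 2011-03-20 (6 days later).
From 2011-03-20 to 2011-09-27: 11 + 30 + 31 + 30 + 31 + 31 + 27 = 191 days (rest of March, April, May, June, July, August, September).
191 ÷ 7 = 27 full weeks with remainder 2, so 27 more Sundays after the first → 28.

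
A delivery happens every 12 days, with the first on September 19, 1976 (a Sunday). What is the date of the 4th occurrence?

The 4th occurrence is 3 intervals after the first: 3 × 12 = 36 days after September 19, 1976.
September has 30 days — 11 days to the end of September leaves 25.
25 days into October → October 25, 1976.

October 25, 1976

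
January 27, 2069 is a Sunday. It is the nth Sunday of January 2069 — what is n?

4th

Day 27 falls in week ⌈27/7⌉ of the month.
Days 1–7 hold the 1st Sunday, 8–14 the 2nd, 15–21 the 3rd, 22–28 the 4th, 29–31 the 5th.
27 is in the range for the 4th.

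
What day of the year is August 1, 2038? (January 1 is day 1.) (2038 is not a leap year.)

213

Days in months before August: 31 + 28 + 31 + 30 + 31 + 30 + 31 = 212.
Plus 1 day into August → day 213.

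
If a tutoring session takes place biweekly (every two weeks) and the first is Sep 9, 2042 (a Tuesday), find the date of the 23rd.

Jul 14, 2043

The 23rd occurrence is 22 intervals after the first: 22 × 14 = 308 days after Sep 9, 2042.
Sep has 30 days — 21 days to the end of Sep leaves 287.
Oct has 31 days (256 left).
Nov has 30 days (226 left).
Dec has 31 days (195 left).
Jan has 31 days (164 left).
Feb has 28 days (136 left).
Mar has 31 days (105 left).
Apr has 30 days (75 left).
May has 31 days (44 left).
Jun has 30 days (14 left).
14 days into Jul → Jul 14, 2043.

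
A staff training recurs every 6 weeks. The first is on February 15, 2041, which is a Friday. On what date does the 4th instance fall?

The 4th occurrence is 3 intervals after the first: 3 × 42 = 126 days after February 15, 2041.
February has 28 days — 13 days to the end of February leaves 113.
March has 31 days (82 left).
April has 30 days (52 left).
May has 31 days (21 left).
21 days into June → June 21, 2041.

June 21, 2041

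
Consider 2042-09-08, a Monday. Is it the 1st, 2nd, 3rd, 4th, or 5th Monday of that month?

2nd

Day 8 falls in week ⌈8/7⌉ of the month.
Days 1–7 hold the 1st Monday, 8–14 the 2nd, 15–21 the 3rd, 22–28 the 4th, 29–31 the 5th.
8 is in the range for the 2nd.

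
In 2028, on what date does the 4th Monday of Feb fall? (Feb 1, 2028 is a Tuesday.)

Feb 28, 2028

Feb 2028 begins on a Tuesday, so the first Monday is Feb 7 (6 days later).
The 4th Monday is 3 weeks later: 7 + 21 = 28.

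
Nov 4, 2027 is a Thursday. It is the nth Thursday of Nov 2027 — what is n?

1st

Day 4 falls in week ⌈4/7⌉ of the month.
Days 1–7 hold the 1st Thursday, 8–14 the 2nd, 15–21 the 3rd, 22–28 the 4th, 29–31 the 5th.
4 is in the range for the 1st.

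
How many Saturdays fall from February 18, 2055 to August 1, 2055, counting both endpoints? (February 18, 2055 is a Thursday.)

24

February 18, 2055 is a Thursday; the first Saturday on or after it is February 20, 2055 (2 days later).
From February 20, 2055 to August 1, 2055: 8 + 31 + 30 + 31 + 30 + 31 + 1 = 162 days (rest of February, March, April, May, June, July, August).
162 ÷ 7 = 23 full weeks with remainder 1, so 23 more Saturdays after the first → 24.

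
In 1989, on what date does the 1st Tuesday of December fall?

December 5, 1989

The first Tuesday of December 1989 is December 5.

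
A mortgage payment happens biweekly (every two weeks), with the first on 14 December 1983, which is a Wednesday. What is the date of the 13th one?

30 May 1984

The 13th occurrence is 12 intervals after the first: 12 × 14 = 168 days after 14 December 1983.
December has 31 days — 17 days to the end of December leaves 151.
January has 31 days (120 left).
February has 29 days (91 left).
March has 31 days (60 left).
April has 30 days (30 left).
30 days into May → 30 May 1984.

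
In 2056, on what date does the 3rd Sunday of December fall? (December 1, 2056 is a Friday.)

December 2056 begins on a Friday, so the first Sunday is December 3 (2 days later).
The 3rd Sunday is 2 weeks later: 3 + 14 = 17.

2056-12-17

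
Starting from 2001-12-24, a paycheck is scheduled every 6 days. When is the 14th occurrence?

The 14th occurrence is 13 intervals after the first: 13 × 6 = 78 days after 2001-12-24.
December has 31 days — 7 days to the end of December leaves 71.
January has 31 days (40 left).
February has 28 days (12 left).
12 days into March → 2002-03-12.

2002-03-12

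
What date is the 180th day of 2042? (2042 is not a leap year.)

29 June 2042

January has 31 days (180 − 31 = 149 remain).
February has 28 days (149 − 28 = 121 remain).
March has 31 days (121 − 31 = 90 remain).
April has 30 days (90 − 30 = 60 remain).
May has 31 days (60 − 31 = 29 remain).
29 into June → June 29.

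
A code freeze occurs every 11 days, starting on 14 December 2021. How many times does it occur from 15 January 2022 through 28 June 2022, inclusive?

Occurrences land 11·i days after 14 December 2021 for i = 0, 1, 2, …
15 January 2022 is 32 days after the start; 32 ÷ 11 = 2 remainder 10; since the remainder is 10, round up to i = 3. First occurrence in the window: #4 on 16 January 2022 (3×11 = 33 days in).
28 June 2022 is 196 days after the start; 196 ÷ 11 = 17 remainder 9. Last occurrence in the window: #18 on 19 June 2022.
Occurrences #4 through #18: 15 in total.

15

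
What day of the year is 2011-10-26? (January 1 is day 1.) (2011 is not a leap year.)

299

Days in months before October: 31 + 28 + 31 + 30 + 31 + 30 + 31 + 31 + 30 = 273.
Plus 26 days into October → day 299.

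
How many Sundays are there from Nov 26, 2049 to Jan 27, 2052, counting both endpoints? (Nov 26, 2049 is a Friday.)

Nov 26, 2049 is a Friday; the first Sunday on or after it is Nov 28, 2049 (2 days later).
From Nov 28, 2049 to Jan 27, 2052: 33 + 365 + 365 + 27 = 790 days (rest of 2049, 2050, 2051, to Jan 27, 2052 in 2052).
790 ÷ 7 = 112 full weeks with remainder 6, so 112 more Sundays after the first → 113.

113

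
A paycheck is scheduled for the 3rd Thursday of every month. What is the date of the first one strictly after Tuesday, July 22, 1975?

July 1975 starts on a Tuesday; its first Thursday is the 3rd, so the 3rd Thursday is the 17th — July 17, 1975.
That is not after July 22, 1975, so look at August 1975.
August 1975 starts on a Friday; its first Thursday is the 7th, so the 3rd Thursday is the 21st — August 21, 1975.

August 21, 1975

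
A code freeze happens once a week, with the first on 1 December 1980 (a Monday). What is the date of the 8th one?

19 January 1981

The 8th occurrence is 7 intervals after the first: 7 × 7 = 49 days after 1 December 1980.
December has 31 days — 30 days to the end of December leaves 19.
19 days into January → 19 January 1981.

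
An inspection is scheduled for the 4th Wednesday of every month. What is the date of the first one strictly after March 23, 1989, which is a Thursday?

March 1989 starts on a Wednesday; its first Wednesday is the 1st, so the 4th Wednesday is the 22nd — March 22, 1989.
That is not after March 23, 1989, so look at April 1989.
April 1989 starts on a Saturday; its first Wednesday is the 5th, so the 4th Wednesday is the 26th — April 26, 1989.

April 26, 1989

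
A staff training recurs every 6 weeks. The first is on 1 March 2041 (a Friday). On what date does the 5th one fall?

16 August 2041

The 5th occurrence is 4 intervals after the first: 4 × 42 = 168 days after 1 March 2041.
March has 31 days — 30 days to the end of March leaves 138.
April has 30 days (108 left).
May has 31 days (77 left).
June has 30 days (47 left).
July has 31 days (16 left).
16 days into August → 16 August 2041.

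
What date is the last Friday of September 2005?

September 30, 2005

September 2005 begins on a Thursday, so the first Friday is September 2 (1 day later).
September 2005 has 30 days. Adding weeks: 2, 9, 16, 23, 30 — the last one ≤ 30 is the 30th.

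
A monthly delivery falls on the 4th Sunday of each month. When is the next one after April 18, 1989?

April 1989 starts on a Saturday; its first Sunday is the 2nd, so the 4th Sunday is the 23rd — April 23, 1989.
April 23, 1989 is after April 18, 1989, so that is the next one.

April 23, 1989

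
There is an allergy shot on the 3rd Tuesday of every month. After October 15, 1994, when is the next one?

October 18, 1994

October 1994 starts on a Saturday; its first Tuesday is the 4th, so the 3rd Tuesday is the 18th — October 18, 1994.
October 18, 1994 is after October 15, 1994, so that is the next one.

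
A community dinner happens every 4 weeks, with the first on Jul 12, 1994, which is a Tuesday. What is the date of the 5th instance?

The 5th occurrence is 4 intervals after the first: 4 × 28 = 112 days after Jul 12, 1994.
Jul has 31 days — 19 days to the end of Jul leaves 93.
Aug has 31 days (62 left).
Sep has 30 days (32 left).
Oct has 31 days (1 left).
1 day into Nov → Nov 1, 1994.

Nov 1, 1994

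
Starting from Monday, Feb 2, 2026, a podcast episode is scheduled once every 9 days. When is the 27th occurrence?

The 27th occurrence is 26 intervals after the first: 26 × 9 = 234 days after Feb 2, 2026.
Feb has 28 days — 26 days to the end of Feb leaves 208.
Mar has 31 days (177 left).
Apr has 30 days (147 left).
May has 31 days (116 left).
Jun has 30 days (86 left).
Jul has 31 days (55 left).
Aug has 31 days (24 left).
24 days into Sep → Sep 24, 2026.

Sep 24, 2026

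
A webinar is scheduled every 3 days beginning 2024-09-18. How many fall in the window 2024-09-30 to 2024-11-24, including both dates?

19

Occurrences land 3·i days after 2024-09-18 for i = 0, 1, 2, …
2024-09-30 is 12 days after the start; 12 ÷ 3 = 4 remainder 0. First occurrence in the window: #5 on 2024-09-30 (4×3 = 12 days in).
2024-11-24 is 67 days after the start; 67 ÷ 3 = 22 remainder 1. Last occurrence in the window: #23 on 2024-11-23.
Occurrences #5 through #23: 19 in total.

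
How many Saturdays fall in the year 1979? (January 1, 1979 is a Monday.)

52

January 1, 1979 is a Monday; the first Saturday on or after it is January 6, 1979 (5 days later).
From January 6, 1979 to December 31, 1979: 25 + 28 + 31 + 30 + 31 + 30 + 31 + 31 + 30 + 31 + 30 + 31 = 359 days (rest of January, February, March, April, May, June, July, August, September, October, November, December).
359 ÷ 7 = 51 full weeks with remainder 2, so 51 more Saturdays after the first → 52.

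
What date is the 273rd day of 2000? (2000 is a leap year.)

Sep 29, 2000

Jan has 31 days (273 − 31 = 242 remain).
Feb has 29 days (242 − 29 = 213 remain).
Mar has 31 days (213 − 31 = 182 remain).
Apr has 30 days (182 − 30 = 152 remain).
May has 31 days (152 − 31 = 121 remain).
Jun has 30 days (121 − 30 = 91 remain).
Jul has 31 days (91 − 31 = 60 remain).
Aug has 31 days (60 − 31 = 29 remain).
29 into Sep → Sep 29.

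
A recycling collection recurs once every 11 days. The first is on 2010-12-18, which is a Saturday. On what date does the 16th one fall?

2011-06-01

The 16th occurrence is 15 intervals after the first: 15 × 11 = 165 days after 2010-12-18.
December has 31 days — 13 days to the end of December leaves 152.
January has 31 days (121 left).
February has 28 days (93 left).
March has 31 days (62 left).
April has 30 days (32 left).
May has 31 days (1 left).
1 day into June → 2011-06-01.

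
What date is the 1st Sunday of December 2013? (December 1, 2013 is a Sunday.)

December 2013 begins on a Sunday, so the first Sunday is December 1.

December 1, 2013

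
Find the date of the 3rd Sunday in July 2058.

The first Sunday of July 2058 is July 7.
The 3rd Sunday is 2 weeks later: 7 + 14 = 21.

July 21, 2058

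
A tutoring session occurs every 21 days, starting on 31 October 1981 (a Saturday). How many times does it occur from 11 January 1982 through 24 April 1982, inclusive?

Occurrences land 21·i days after 31 October 1981 for i = 0, 1, 2, …
11 January 1982 is 72 days after the start; 72 ÷ 21 = 3 remainder 9; since the remainder is 9, round up to i = 4. First occurrence in the window: #5 on 23 January 1982 (4×21 = 84 days in).
24 April 1982 is 175 days after the start; 175 ÷ 21 = 8 remainder 7. Last occurrence in the window: #9 on 17 April 1982.
Occurrences #5 through #9: 5 in total.

5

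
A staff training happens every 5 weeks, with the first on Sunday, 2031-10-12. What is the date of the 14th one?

The 14th occurrence is 13 intervals after the first: 13 × 35 = 455 days after 2031-10-12.
October has 31 days — 19 days to the end of October leaves 436.
From end of October to end of 2031 is 61 days (375 left).
2032 has 366 days (9 left).
9 days into January → 2033-01-09.

2033-01-09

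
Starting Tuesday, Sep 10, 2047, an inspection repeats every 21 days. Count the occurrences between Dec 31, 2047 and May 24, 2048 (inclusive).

Occurrences land 21·i days after Sep 10, 2047 for i = 0, 1, 2, …
Dec 31, 2047 is 112 days after the start; 112 ÷ 21 = 5 remainder 7; since the remainder is 7, round up to i = 6. First occurrence in the window: #7 on Jan 14, 2048 (6×21 = 126 days in).
May 24, 2048 is 257 days after the start; 257 ÷ 21 = 12 remainder 5. Last occurrence in the window: #13 on May 19, 2048.
Occurrences #7 through #13: 7 in total.

7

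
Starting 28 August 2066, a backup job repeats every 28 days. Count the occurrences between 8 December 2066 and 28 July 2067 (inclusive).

Occurrences land 28·i days after 28 August 2066 for i = 0, 1, 2, …
8 December 2066 is 102 days after the start; 102 ÷ 28 = 3 remainder 18; since the remainder is 18, round up to i = 4. First occurrence in the window: #5 on 18 December 2066 (4×28 = 112 days in).
28 July 2067 is 334 days after the start; 334 ÷ 28 = 11 remainder 26. Last occurrence in the window: #12 on 2 July 2067.
Occurrences #5 through #12: 8 in total.

8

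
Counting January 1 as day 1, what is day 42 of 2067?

2067-02-11

January has 31 days (42 − 31 = 11 remain).
11 into February → February 11.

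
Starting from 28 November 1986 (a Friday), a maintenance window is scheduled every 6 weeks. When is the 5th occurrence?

The 5th occurrence is 4 intervals after the first: 4 × 42 = 168 days after 28 November 1986.
November has 30 days — 2 days to the end of November leaves 166.
December has 31 days (135 left).
January has 31 days (104 left).
February has 28 days (76 left).
March has 31 days (45 left).
April has 30 days (15 left).
15 days into May → 15 May 1987.

15 May 1987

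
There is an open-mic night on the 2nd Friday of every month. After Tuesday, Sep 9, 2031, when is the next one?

Sep 2031 starts on a Monday; its first Friday is the 5th, so the 2nd Friday is the 12th — Sep 12, 2031.
Sep 12, 2031 is after Sep 9, 2031, so that is the next one.

Sep 12, 2031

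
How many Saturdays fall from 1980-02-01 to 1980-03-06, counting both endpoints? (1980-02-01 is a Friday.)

1980-02-01 is a Friday; the first Saturday on or after it is 1980-02-02 (1 day later).
From 1980-02-02 to 1980-03-06: 27 + 6 = 33 days (rest of February, March).
33 ÷ 7 = 4 full weeks with remainder 5, so 4 more Saturdays after the first → 5.

5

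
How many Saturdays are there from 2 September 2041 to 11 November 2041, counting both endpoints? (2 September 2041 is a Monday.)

10

2 September 2041 is a Monday; the first Saturday on or after it is 7 September 2041 (5 days later).
From 7 September 2041 to 11 November 2041: 23 + 31 + 11 = 65 days (rest of September, October, November).
65 ÷ 7 = 9 full weeks with remainder 2, so 9 more Saturdays after the first → 10.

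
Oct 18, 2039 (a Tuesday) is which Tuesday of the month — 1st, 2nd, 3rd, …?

Day 18 falls in week ⌈18/7⌉ of the month.
Days 1–7 hold the 1st Tuesday, 8–14 the 2nd, 15–21 the 3rd, 22–28 the 4th, 29–31 the 5th.
18 is in the range for the 3rd.

3rd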